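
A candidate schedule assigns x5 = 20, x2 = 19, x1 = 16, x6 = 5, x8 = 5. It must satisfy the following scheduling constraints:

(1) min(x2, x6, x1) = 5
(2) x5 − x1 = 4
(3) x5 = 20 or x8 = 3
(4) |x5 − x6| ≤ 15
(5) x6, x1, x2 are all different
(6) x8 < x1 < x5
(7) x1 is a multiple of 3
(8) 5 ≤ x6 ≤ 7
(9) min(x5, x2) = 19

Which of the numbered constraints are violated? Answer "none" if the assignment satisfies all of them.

(1) min(19, 5, 16) = 5  holds
(2) x5 − x1 = 20 − 16 = 4  holds
(3) x5 = 20 = 20 (first disjunct)  holds
(4) |20 − 5| = 15; 15 ≤ 15  holds
(5) values 5, 16, 19 are pairwise distinct  holds
(6) values 5 < 16 < 20  holds
(7) 16 = 3×5 + 1, so 3 does not divide 16  fails
(8) x6 = 5 lies in [5, 7]  holds
(9) min(20, 19) = 19  holds

Constraint 7 does not hold.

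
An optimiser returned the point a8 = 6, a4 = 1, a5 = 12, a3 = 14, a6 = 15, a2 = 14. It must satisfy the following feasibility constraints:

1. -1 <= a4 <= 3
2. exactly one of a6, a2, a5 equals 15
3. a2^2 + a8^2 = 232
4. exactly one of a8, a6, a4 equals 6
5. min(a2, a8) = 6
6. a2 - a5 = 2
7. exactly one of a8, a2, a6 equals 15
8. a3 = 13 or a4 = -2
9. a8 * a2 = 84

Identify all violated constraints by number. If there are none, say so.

Constraint 8 is violated.

1. a4 = 1 lies in [-1, 3] — holds.
2. a6=15, a2=14, a5=12; 1 of them equals 15 — holds.
3. a2^2 + a8^2 = 14^2 + 6^2 = 196 + 36 = 232 — holds.
4. a8=6, a6=15, a4=1; 1 of them equals 6 — holds.
5. min(14, 6) = 6 — holds.
6. a2 - a5 = 14 - 12 = 2 — holds.
7. a8=6, a2=14, a6=15; 1 of them equals 15 — holds.
8. a3 = 14 ≠ 13 and a4 = 1 ≠ -2; both disjuncts false — does not hold.
9. a8 * a2 = 6 * 14 = 84 — holds.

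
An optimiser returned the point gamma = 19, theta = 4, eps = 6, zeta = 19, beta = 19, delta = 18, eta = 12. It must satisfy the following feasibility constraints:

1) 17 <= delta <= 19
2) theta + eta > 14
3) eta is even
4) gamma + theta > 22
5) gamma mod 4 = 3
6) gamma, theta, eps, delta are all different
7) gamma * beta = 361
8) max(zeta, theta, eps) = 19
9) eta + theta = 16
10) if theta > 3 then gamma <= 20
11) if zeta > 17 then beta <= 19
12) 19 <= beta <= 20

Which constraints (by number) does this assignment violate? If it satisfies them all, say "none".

1) delta = 18 lies in [17, 19]  yes
2) theta + eta = 4 + 12 = 16; 16 > 14  yes
3) eta = 12 is even  yes
4) gamma + theta = 19 + 4 = 23; 23 > 22  yes
5) 19 mod 4 = 3  yes
6) values 19, 4, 6, 18 are pairwise distinct  yes
7) gamma * beta = 19 * 19 = 361  yes
8) max(19, 4, 6) = 19  yes
9) eta + theta = 12 + 4 = 16  yes
10) theta = 4 > 3, so we need gamma ≤ 20; gamma = 19 ≤ 20  yes
11) zeta = 19 > 17, so we need beta ≤ 19; beta = 19 ≤ 19  yes
12) beta = 19 lies in [19, 20]  yes

All constraints are satisfied.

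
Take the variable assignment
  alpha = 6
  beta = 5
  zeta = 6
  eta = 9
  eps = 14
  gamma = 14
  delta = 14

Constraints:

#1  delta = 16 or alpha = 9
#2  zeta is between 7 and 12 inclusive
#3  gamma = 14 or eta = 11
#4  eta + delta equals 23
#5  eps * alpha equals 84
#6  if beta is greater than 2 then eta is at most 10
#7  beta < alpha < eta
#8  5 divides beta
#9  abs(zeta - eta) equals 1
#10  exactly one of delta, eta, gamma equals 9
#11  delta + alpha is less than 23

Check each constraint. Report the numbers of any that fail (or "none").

#1 delta = 14 ≠ 16 and alpha = 6 ≠ 9; both disjuncts false — does not hold.
#2 zeta = 6 is outside [7, 12] — does not hold.
#3 gamma = 14 = 14 (first disjunct) — holds.
#4 eta + delta = 9 + 14 = 23 — holds.
#5 eps * alpha = 14 * 6 = 84 — holds.
#6 beta = 5 > 2, so we need eta ≤ 10; eta = 9 ≤ 10 — holds.
#7 values 5 < 6 < 9 — holds.
#8 5 / 5 = 1, so 5 divides 5 — holds.
#9 abs(6 - 9) = 3, not 1 — does not hold.
#10 delta=14, eta=9, gamma=14; 1 of them equals 9 — holds.
#11 delta + alpha = 14 + 6 = 20; 20 < 23 — holds.

The assignment fails constraints 1, 2, and 9.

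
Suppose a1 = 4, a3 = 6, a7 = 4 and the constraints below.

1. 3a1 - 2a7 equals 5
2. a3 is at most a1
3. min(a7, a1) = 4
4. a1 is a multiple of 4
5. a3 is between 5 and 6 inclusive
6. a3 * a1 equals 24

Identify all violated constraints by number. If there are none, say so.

1. 3a1 - 2a7 = 3(4) - 2(4) = 4, not 5 — violated.
2. a3 = 6, a1 = 4; 6 > 4 (want ≤) — violated.
3. min(4, 4) = 4 — OK.
4. 4 / 4 = 1, so 4 divides 4 — OK.
5. a3 = 6 lies in [5, 6] — OK.
6. a3 * a1 = 6 * 4 = 24 — OK.

The assignment fails constraints 1 and 2.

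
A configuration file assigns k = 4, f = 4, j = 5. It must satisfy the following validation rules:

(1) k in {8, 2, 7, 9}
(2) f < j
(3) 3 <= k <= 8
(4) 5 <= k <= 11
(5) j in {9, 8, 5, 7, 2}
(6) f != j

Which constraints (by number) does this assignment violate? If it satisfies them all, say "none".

No — constraints 1 and 4 are not satisfied.

(1) k = 4 is not in {8, 2, 7, 9} — does not hold.
(2) f = 4, j = 5; 4 < 5 — holds.
(3) k = 4 lies in [3, 8] — holds.
(4) k = 4 is outside [5, 11] — does not hold.
(5) j = 5 is in {9, 8, 5, 7, 2} — holds.
(6) f = 4, j = 5; distinct — holds.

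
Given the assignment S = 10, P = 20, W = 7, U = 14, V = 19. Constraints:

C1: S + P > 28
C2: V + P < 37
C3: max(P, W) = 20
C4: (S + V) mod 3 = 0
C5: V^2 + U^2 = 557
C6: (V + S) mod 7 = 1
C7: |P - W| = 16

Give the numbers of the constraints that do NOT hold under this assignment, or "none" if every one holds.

Constraints 2, 4, and 7 do not hold.

C1: S + P = 10 + 20 = 30; 30 > 28  OK
C2: V + P = 19 + 20 = 39; 39 ≥ 37, bound 37 not met  FAIL
C3: max(20, 7) = 20  OK
C4: S + V = 29; 29 mod 3 = 2, not 0  FAIL
C5: V^2 + U^2 = 19^2 + 14^2 = 361 + 196 = 557  OK
C6: V + S = 29; 29 mod 7 = 1  OK
C7: |20 - 7| = 13, not 16  FAIL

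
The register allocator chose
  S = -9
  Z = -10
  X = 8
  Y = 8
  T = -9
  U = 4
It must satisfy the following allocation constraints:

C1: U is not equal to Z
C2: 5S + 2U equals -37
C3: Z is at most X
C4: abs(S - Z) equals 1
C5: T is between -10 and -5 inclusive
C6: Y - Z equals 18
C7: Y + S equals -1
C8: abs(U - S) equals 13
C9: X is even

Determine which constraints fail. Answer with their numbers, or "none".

C1: U = 4, Z = -10; distinct  OK
C2: 5S + 2U = 5(-9) + 2(4) = -37  OK
C3: Z = -10, X = 8; -10 ≤ 8  OK
C4: abs(-9 - (-10)) = 1  OK
C5: T = -9 lies in [-10, -5]  OK
C6: Y - Z = 8 - (-10) = 18  OK
C7: Y + S = 8 + (-9) = -1  OK
C8: abs(4 - (-9)) = 13  OK
C9: X = 8 is even  OK

No violations.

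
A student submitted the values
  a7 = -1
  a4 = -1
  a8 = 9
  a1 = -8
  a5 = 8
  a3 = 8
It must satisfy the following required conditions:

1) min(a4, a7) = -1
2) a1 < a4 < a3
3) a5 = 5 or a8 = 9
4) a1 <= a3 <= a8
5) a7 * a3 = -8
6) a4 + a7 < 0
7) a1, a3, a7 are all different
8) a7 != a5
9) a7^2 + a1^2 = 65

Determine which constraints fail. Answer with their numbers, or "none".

1) min(-1, -1) = -1  holds
2) values -8 < -1 < 8  holds
3) a5 = 8 ≠ 5, but a8 = 9 = 9 (second disjunct)  holds
4) values -8 <= 8 <= 9  holds
5) a7 * a3 = -1 * 8 = -8  holds
6) a4 + a7 = -1 + (-1) = -2; -2 < 0  holds
7) values -8, 8, -1 are pairwise distinct  holds
8) a7 = -1, a5 = 8; distinct  holds
9) a7^2 + a1^2 = (-1)^2 + (-8)^2 = 1 + 64 = 65  holds

The assignment satisfies every constraint.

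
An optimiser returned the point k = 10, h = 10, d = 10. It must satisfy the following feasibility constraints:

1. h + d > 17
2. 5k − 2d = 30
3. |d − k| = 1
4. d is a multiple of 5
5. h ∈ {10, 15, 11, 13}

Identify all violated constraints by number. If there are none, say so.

1. h + d = 10 + 10 = 20; 20 > 17  holds
2. 5k − 2d = 5(10) − 2(10) = 30  holds
3. |10 − 10| = 0, not 1  fails
4. 10 / 5 = 2, so 5 divides 10  holds
5. h = 10 is in {10, 15, 11, 13}  holds

The assignment fails constraint 3.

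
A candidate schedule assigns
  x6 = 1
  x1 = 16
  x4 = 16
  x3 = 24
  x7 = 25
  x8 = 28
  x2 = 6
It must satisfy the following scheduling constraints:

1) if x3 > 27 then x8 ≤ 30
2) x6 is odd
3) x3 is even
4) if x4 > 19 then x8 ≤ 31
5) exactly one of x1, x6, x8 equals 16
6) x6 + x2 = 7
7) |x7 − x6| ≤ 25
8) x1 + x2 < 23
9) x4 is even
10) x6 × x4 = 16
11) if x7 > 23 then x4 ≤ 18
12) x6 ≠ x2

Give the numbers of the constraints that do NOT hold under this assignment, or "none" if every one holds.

1) x3 = 24, not > 27; antecedent false, conditional vacuously true  true
2) x6 = 1 is odd  true
3) x3 = 24 is even  true
4) x4 = 16, not > 19; antecedent false, conditional vacuously true  true
5) x1=16, x6=1, x8=28; 1 of them equals 16  true
6) x6 + x2 = 1 + 6 = 7  true
7) |25 − 1| = 24; 24 ≤ 25  true
8) x1 + x2 = 16 + 6 = 22; 22 < 23  true
9) x4 = 16 is even  true
10) x6 × x4 = 1 × 16 = 16  true
11) x7 = 25 > 23, so we need x4 ≤ 18; x4 = 16 ≤ 18  true
12) x6 = 1, x2 = 6; distinct  true

The assignment satisfies every constraint.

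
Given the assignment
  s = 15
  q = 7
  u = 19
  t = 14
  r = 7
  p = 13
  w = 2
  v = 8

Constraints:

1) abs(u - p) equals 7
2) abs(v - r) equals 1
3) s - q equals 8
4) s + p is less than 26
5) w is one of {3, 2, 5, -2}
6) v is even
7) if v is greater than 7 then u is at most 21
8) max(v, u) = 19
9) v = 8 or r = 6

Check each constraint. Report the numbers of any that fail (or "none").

1) abs(19 - 13) = 6, not 7 — violated.
2) abs(8 - 7) = 1 — satisfied.
3) s - q = 15 - 7 = 8 — satisfied.
4) s + p = 15 + 13 = 28; 28 ≥ 26, bound 26 not met — violated.
5) w = 2 is in {3, 2, 5, -2} — satisfied.
6) v = 8 is even — satisfied.
7) v = 8 > 7, so we need u ≤ 21; u = 19 ≤ 21 — satisfied.
8) max(8, 19) = 19 — satisfied.
9) v = 8 = 8 (first disjunct) — satisfied.

No — constraints 1, 4 are not satisfied.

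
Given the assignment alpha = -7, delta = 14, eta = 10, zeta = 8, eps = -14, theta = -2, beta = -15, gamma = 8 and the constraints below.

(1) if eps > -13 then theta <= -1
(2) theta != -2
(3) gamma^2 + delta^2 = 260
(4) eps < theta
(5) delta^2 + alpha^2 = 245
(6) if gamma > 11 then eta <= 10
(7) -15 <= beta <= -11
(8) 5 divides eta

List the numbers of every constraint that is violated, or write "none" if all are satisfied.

No — constraint 2 is not satisfied.

(1) eps = -14, not > -13; antecedent false, conditional vacuously true — OK.
(2) theta = -2, but -2 is required to differ — violated.
(3) gamma^2 + delta^2 = 8^2 + 14^2 = 64 + 196 = 260 — OK.
(4) eps = -14, theta = -2; -14 < -2 — OK.
(5) delta^2 + alpha^2 = 14^2 + (-7)^2 = 196 + 49 = 245 — OK.
(6) gamma = 8, not > 11; antecedent false, conditional vacuously true — OK.
(7) beta = -15 lies in [-15, -11] — OK.
(8) 10 / 5 = 2, so 5 divides 10 — OK.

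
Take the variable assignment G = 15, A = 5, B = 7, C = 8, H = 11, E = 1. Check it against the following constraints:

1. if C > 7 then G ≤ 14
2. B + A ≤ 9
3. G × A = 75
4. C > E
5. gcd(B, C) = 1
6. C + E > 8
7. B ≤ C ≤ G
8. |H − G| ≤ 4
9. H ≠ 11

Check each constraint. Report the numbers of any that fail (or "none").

1. C = 8 > 7, so we need G ≤ 14; but G = 15 > 14 — fails.
2. B + A = 7 + 5 = 12; 12 > 9, bound 9 not met — fails.
3. G × A = 15 × 5 = 75 — holds.
4. C = 8, E = 1; 8 > 1 — holds.
5. gcd(7, 8) = 1 — holds.
6. C + E = 8 + 1 = 9; 9 > 8 — holds.
7. values 7 ≤ 8 ≤ 15 — holds.
8. |11 − 15| = 4; 4 ≤ 4 — holds.
9. H = 11, but 11 is required to differ — fails.

Constraints 1, 2, 9 do not hold.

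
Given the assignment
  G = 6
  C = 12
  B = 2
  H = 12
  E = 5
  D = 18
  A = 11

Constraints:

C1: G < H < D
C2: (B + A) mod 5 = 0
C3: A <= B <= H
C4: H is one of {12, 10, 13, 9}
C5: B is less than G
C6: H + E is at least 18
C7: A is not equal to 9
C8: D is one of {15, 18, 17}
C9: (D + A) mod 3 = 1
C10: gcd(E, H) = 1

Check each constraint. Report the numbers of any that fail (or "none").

C1: values 6 < 12 < 18  OK
C2: B + A = 13; 13 mod 5 = 3, not 0  FAIL
C3: values 11, 2, 12; A = 11 is not <= B = 2  FAIL
C4: H = 12 is in {12, 10, 13, 9}  OK
C5: B = 2, G = 6; 2 < 6  OK
C6: H + E = 12 + 5 = 17; 17 < 18, bound 18 not met  FAIL
C7: A = 11, and 11 ≠ 9  OK
C8: D = 18 is in {15, 18, 17}  OK
C9: D + A = 29; 29 mod 3 = 2, not 1  FAIL
C10: gcd(5, 12) = 1  OK

Constraints 2, 3, 6, 9 are violated.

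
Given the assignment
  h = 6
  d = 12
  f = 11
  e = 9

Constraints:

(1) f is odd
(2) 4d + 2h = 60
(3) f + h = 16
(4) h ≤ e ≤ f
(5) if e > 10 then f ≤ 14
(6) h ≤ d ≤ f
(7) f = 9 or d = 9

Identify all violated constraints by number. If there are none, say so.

(1) f = 11 is odd  OK
(2) 4d + 2h = 4(12) + 2(6) = 60  OK
(3) f + h = 11 + 6 = 17, not 16  FAIL
(4) values 6 ≤ 9 ≤ 11  OK
(5) e = 9, not > 10; antecedent false, conditional vacuously true  OK
(6) values 6, 12, 11; d = 12 is not ≤ f = 11  FAIL
(7) f = 11 ≠ 9 and d = 12 ≠ 9; both disjuncts false  FAIL

Violated: 3, 6, and 7.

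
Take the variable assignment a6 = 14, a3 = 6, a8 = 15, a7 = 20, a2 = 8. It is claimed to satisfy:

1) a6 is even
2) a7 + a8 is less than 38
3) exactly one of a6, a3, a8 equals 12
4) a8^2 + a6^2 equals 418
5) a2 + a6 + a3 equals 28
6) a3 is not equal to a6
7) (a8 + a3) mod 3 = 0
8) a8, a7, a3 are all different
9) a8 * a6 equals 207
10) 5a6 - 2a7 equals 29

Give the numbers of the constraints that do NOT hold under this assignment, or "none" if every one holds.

1) a6 = 14 is even  OK
2) a7 + a8 = 20 + 15 = 35; 35 < 38  OK
3) a6=14, a3=6, a8=15; 0 of them equal 12, not exactly one  FAIL
4) a8^2 + a6^2 = 15^2 + 14^2 = 225 + 196 = 421, not 418  FAIL
5) a2 + a6 + a3 = 8 + 14 + 6 = 28  OK
6) a3 = 6, a6 = 14; distinct  OK
7) a8 + a3 = 21; 21 mod 3 = 0  OK
8) values 15, 20, 6 are pairwise distinct  OK
9) a8 * a6 = 15 * 14 = 210, not 207  FAIL
10) 5a6 - 2a7 = 5(14) - 2(20) = 30, not 29  FAIL

Violated: 3, 4, 9, and 10.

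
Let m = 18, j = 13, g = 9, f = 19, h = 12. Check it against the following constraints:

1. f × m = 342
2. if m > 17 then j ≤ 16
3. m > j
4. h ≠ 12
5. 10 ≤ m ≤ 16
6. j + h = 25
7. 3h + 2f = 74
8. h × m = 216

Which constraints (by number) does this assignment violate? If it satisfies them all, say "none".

Violated: 4 and 5.

1. f × m = 19 × 18 = 342 — OK.
2. m = 18 > 17, so we need j ≤ 16; j = 13 ≤ 16 — OK.
3. m = 18, j = 13; 18 > 13 — OK.
4. h = 12, but 12 is required to differ — violated.
5. m = 18 is outside [10, 16] — violated.
6. j + h = 13 + 12 = 25 — OK.
7. 3h + 2f = 3(12) + 2(19) = 74 — OK.
8. h × m = 12 × 18 = 216 — OK.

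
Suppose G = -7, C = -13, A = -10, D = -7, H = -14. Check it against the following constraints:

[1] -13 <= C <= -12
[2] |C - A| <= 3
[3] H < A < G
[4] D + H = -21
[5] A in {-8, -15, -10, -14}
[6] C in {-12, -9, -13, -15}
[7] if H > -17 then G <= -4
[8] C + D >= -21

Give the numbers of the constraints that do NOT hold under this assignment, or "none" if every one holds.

No violations.

[1] C = -13 lies in [-13, -12]  ✓
[2] |-13 - (-10)| = 3; 3 ≤ 3  ✓
[3] values -14 < -10 < -7  ✓
[4] D + H = -7 + (-14) = -21  ✓
[5] A = -10 is in {-8, -15, -10, -14}  ✓
[6] C = -13 is in {-12, -9, -13, -15}  ✓
[7] H = -14 > -17, so we need G ≤ -4; G = -7 ≤ -4  ✓
[8] C + D = -13 + (-7) = -20; -20 ≥ -21  ✓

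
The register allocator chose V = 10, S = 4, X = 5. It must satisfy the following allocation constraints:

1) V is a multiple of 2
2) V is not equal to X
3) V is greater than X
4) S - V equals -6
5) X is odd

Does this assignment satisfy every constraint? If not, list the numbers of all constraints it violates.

The assignment satisfies every constraint.

1) 10 / 2 = 5, so 2 divides 10  ✓
2) V = 10, X = 5; distinct  ✓
3) V = 10, X = 5; 10 > 5  ✓
4) S - V = 4 - 10 = -6  ✓
5) X = 5 is odd  ✓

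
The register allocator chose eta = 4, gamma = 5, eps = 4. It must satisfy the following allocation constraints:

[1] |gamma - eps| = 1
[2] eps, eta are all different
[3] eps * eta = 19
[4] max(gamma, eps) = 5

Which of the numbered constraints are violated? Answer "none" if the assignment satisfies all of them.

Constraints 2, 3 do not hold.

[1] |5 - 4| = 1  OK
[2] eps = eta = 4, not all different  FAIL
[3] eps * eta = 4 * 4 = 16, not 19  FAIL
[4] max(5, 4) = 5  OK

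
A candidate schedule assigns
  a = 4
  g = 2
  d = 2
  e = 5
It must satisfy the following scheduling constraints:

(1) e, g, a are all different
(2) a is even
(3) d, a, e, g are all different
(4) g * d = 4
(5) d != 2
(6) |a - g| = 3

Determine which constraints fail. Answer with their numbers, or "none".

Constraints 3, 5, and 6 are violated.

(1) values 5, 2, 4 are pairwise distinct  true
(2) a = 4 is even  true
(3) d = g = 2, not all different  false
(4) g * d = 2 * 2 = 4  true
(5) d = 2, but 2 is required to differ  false
(6) |4 - 2| = 2, not 3  false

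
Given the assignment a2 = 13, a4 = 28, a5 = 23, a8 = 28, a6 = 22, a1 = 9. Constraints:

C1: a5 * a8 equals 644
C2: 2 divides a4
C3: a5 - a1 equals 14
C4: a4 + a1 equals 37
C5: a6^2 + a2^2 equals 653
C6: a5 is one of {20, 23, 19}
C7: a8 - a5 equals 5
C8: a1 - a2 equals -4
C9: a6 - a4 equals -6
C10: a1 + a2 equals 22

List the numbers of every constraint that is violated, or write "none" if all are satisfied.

C1: a5 * a8 = 23 * 28 = 644 — holds.
C2: 28 / 2 = 14, so 2 divides 28 — holds.
C3: a5 - a1 = 23 - 9 = 14 — holds.
C4: a4 + a1 = 28 + 9 = 37 — holds.
C5: a6^2 + a2^2 = 22^2 + 13^2 = 484 + 169 = 653 — holds.
C6: a5 = 23 is in {20, 23, 19} — holds.
C7: a8 - a5 = 28 - 23 = 5 — holds.
C8: a1 - a2 = 9 - 13 = -4 — holds.
C9: a6 - a4 = 22 - 28 = -6 — holds.
C10: a1 + a2 = 9 + 13 = 22 — holds.

All constraints are satisfied.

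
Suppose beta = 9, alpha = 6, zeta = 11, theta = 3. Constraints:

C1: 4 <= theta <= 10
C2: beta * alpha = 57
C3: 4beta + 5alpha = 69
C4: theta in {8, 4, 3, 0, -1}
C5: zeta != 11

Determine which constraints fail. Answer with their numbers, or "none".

No — constraints 1, 2, 3, 5 are not satisfied.

C1: theta = 3 is outside [4, 10]  FAIL
C2: beta * alpha = 9 * 6 = 54, not 57  FAIL
C3: 4beta + 5alpha = 4(9) + 5(6) = 66, not 69  FAIL
C4: theta = 3 is in {8, 4, 3, 0, -1}  OK
C5: zeta = 11, but 11 is required to differ  FAIL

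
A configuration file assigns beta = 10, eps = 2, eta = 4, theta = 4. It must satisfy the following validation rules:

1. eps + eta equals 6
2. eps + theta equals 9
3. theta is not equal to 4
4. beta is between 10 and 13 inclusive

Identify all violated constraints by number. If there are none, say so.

Constraints 2, 3 are violated.

1. eps + eta = 2 + 4 = 6 — OK.
2. eps + theta = 2 + 4 = 6, not 9 — violated.
3. theta = 4, but 4 is required to differ — violated.
4. beta = 10 lies in [10, 13] — OK.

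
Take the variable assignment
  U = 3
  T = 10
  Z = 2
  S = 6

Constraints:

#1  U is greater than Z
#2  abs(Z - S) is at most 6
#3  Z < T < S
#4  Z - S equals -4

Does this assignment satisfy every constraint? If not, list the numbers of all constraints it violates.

Constraint 3 is violated.

#1 U = 3, Z = 2; 3 > 2  yes
#2 abs(2 - 6) = 4; 4 ≤ 6  yes
#3 values 2, 10, 6; T = 10 is not < S = 6  no
#4 Z - S = 2 - 6 = -4  yes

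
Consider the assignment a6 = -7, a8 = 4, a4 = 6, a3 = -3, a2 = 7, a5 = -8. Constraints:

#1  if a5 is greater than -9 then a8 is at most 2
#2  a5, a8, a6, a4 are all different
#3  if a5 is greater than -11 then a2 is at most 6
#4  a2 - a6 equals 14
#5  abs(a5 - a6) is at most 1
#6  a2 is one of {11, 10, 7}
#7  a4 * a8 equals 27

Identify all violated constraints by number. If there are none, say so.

#1 a5 = -8 > -9, so we need a8 ≤ 2; but a8 = 4 > 2  fails
#2 values -8, 4, -7, 6 are pairwise distinct  holds
#3 a5 = -8 > -11, so we need a2 ≤ 6; but a2 = 7 > 6  fails
#4 a2 - a6 = 7 - (-7) = 14  holds
#5 abs(-8 - (-7)) = 1; 1 ≤ 1  holds
#6 a2 = 7 is in {11, 10, 7}  holds
#7 a4 * a8 = 6 * 4 = 24, not 27  fails

No — constraints 1, 3, 7 are not satisfied.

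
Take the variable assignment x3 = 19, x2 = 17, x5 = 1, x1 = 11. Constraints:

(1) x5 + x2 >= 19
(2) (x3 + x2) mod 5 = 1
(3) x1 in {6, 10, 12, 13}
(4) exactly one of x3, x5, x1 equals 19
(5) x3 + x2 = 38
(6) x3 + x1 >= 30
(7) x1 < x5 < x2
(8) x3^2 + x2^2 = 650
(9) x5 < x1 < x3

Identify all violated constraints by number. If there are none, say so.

(1) x5 + x2 = 1 + 17 = 18; 18 < 19, bound 19 not met  no
(2) x3 + x2 = 36; 36 mod 5 = 1  yes
(3) x1 = 11 is not in {6, 10, 12, 13}  no
(4) x3=19, x5=1, x1=11; 1 of them equals 19  yes
(5) x3 + x2 = 19 + 17 = 36, not 38  no
(6) x3 + x1 = 19 + 11 = 30; 30 ≥ 30  yes
(7) values 11, 1, 17; x1 = 11 is not < x5 = 1  no
(8) x3^2 + x2^2 = 19^2 + 17^2 = 361 + 289 = 650  yes
(9) values 1 < 11 < 19  yes

The assignment fails constraints 1, 3, 5, and 7.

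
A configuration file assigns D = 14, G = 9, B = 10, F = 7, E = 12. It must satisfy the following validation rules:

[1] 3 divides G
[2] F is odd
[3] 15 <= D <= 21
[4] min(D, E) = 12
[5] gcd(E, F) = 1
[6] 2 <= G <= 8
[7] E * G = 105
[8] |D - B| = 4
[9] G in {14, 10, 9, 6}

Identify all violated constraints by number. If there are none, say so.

[1] 9 / 3 = 3, so 3 divides 9  ✓
[2] F = 7 is odd  ✓
[3] D = 14 is outside [15, 21]  ✗
[4] min(14, 12) = 12  ✓
[5] gcd(12, 7) = 1  ✓
[6] G = 9 is outside [2, 8]  ✗
[7] E * G = 12 * 9 = 108, not 105  ✗
[8] |14 - 10| = 4  ✓
[9] G = 9 is in {14, 10, 9, 6}  ✓

No — constraints 3, 6, and 7 are not satisfied.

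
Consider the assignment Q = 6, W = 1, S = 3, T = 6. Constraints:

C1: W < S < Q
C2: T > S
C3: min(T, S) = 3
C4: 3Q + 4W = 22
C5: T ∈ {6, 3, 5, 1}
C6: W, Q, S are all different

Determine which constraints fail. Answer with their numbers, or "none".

C1: values 1 < 3 < 6  ✓
C2: T = 6, S = 3; 6 > 3  ✓
C3: min(6, 3) = 3  ✓
C4: 3Q + 4W = 3(6) + 4(1) = 22  ✓
C5: T = 6 is in {6, 3, 5, 1}  ✓
C6: values 1, 6, 3 are pairwise distinct  ✓

The assignment satisfies every constraint.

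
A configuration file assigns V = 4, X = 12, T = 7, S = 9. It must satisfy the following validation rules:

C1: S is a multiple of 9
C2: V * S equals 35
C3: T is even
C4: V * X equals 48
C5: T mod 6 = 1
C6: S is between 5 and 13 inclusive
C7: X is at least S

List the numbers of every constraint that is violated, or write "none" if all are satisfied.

C1: 9 / 9 = 1, so 9 divides 9  ✔
C2: V * S = 4 * 9 = 36, not 35  ✘
C3: T = 7 is odd  ✘
C4: V * X = 4 * 12 = 48  ✔
C5: 7 mod 6 = 1  ✔
C6: S = 9 lies in [5, 13]  ✔
C7: X = 12, S = 9; 12 ≥ 9  ✔

The assignment fails constraints 2 and 3.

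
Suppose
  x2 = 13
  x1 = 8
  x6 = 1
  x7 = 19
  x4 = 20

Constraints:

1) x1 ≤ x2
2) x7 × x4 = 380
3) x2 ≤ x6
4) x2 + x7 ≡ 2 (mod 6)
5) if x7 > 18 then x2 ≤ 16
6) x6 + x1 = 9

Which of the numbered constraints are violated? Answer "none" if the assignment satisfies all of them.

1) x1 = 8, x2 = 13; 8 ≤ 13 — satisfied.
2) x7 × x4 = 19 × 20 = 380 — satisfied.
3) x2 = 13, x6 = 1; 13 > 1 (want ≤) — violated.
4) x2 + x7 = 32; 32 mod 6 = 2 — satisfied.
5) x7 = 19 > 18, so we need x2 ≤ 16; x2 = 13 ≤ 16 — satisfied.
6) x6 + x1 = 1 + 8 = 9 — satisfied.

Constraint 3 is violated.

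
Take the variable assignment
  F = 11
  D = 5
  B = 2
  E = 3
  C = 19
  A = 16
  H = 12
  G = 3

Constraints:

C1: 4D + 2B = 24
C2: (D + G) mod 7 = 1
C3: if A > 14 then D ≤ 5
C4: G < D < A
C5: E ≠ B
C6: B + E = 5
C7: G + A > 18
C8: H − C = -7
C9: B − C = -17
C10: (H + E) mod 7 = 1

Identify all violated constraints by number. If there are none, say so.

C1: 4D + 2B = 4(5) + 2(2) = 24  true
C2: D + G = 8; 8 mod 7 = 1  true
C3: A = 16 > 14, so we need D ≤ 5; D = 5 ≤ 5  true
C4: values 3 < 5 < 16  true
C5: E = 3, B = 2; distinct  true
C6: B + E = 2 + 3 = 5  true
C7: G + A = 3 + 16 = 19; 19 > 18  true
C8: H − C = 12 − 19 = -7  true
C9: B − C = 2 − 19 = -17  true
C10: H + E = 15; 15 mod 7 = 1  true

No violations.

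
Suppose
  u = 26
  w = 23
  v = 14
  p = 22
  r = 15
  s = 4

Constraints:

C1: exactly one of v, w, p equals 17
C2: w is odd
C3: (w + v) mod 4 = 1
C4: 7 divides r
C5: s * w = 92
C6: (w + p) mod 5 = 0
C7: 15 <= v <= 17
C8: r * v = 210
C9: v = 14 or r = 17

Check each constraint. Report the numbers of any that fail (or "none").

C1: v=14, w=23, p=22; 0 of them equal 17, not exactly one  FAIL
C2: w = 23 is odd  OK
C3: w + v = 37; 37 mod 4 = 1  OK
C4: 15 = 7*2 + 1, so 7 does not divide 15  FAIL
C5: s * w = 4 * 23 = 92  OK
C6: w + p = 45; 45 mod 5 = 0  OK
C7: v = 14 is outside [15, 17]  FAIL
C8: r * v = 15 * 14 = 210  OK
C9: v = 14 = 14 (first disjunct)  OK

Constraints 1, 4, 7 do not hold.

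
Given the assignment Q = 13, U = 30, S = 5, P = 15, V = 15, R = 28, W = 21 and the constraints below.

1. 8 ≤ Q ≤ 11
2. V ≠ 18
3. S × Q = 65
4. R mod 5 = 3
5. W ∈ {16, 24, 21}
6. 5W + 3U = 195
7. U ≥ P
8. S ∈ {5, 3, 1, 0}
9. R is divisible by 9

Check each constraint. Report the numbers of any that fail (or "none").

1. Q = 13 is outside [8, 11]  ✘
2. V = 15, and 15 ≠ 18  ✔
3. S × Q = 5 × 13 = 65  ✔
4. 28 mod 5 = 3  ✔
5. W = 21 is in {16, 24, 21}  ✔
6. 5W + 3U = 5(21) + 3(30) = 195  ✔
7. U = 30, P = 15; 30 ≥ 15  ✔
8. S = 5 is in {5, 3, 1, 0}  ✔
9. 28 = 9×3 + 1, so 9 does not divide 28  ✘

Constraints 1 and 9 are violated.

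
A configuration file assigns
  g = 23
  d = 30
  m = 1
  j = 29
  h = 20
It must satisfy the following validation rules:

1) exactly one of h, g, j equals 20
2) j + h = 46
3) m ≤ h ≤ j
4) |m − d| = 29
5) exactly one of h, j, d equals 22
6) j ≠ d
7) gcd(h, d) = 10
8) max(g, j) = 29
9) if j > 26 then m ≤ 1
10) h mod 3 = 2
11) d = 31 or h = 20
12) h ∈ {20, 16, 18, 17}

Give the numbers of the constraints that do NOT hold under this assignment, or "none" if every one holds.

Violated: 2 and 5.

1) h=20, g=23, j=29; 1 of them equals 20 — satisfied.
2) j + h = 29 + 20 = 49, not 46 — violated.
3) values 1 ≤ 20 ≤ 29 — satisfied.
4) |1 − 30| = 29 — satisfied.
5) h=20, j=29, d=30; 0 of them equal 22, not exactly one — violated.
6) j = 29, d = 30; distinct — satisfied.
7) gcd(20, 30) = 10 — satisfied.
8) max(23, 29) = 29 — satisfied.
9) j = 29 > 26, so we need m ≤ 1; m = 1 ≤ 1 — satisfied.
10) 20 mod 3 = 2 — satisfied.
11) d = 30 ≠ 31, but h = 20 = 20 (second disjunct) — satisfied.
12) h = 20 is in {20, 16, 18, 17} — satisfied.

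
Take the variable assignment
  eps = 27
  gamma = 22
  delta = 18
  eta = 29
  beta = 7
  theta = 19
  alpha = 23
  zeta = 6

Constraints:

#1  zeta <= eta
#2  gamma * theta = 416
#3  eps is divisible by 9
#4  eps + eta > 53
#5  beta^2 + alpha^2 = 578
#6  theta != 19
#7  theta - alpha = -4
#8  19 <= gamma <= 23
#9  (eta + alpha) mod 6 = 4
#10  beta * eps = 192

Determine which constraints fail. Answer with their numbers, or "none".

No — constraints 2, 6, 10 are not satisfied.

#1 zeta = 6, eta = 29; 6 ≤ 29 — satisfied.
#2 gamma * theta = 22 * 19 = 418, not 416 — violated.
#3 27 / 9 = 3, so 9 divides 27 — satisfied.
#4 eps + eta = 27 + 29 = 56; 56 > 53 — satisfied.
#5 beta^2 + alpha^2 = 7^2 + 23^2 = 49 + 529 = 578 — satisfied.
#6 theta = 19, but 19 is required to differ — violated.
#7 theta - alpha = 19 - 23 = -4 — satisfied.
#8 gamma = 22 lies in [19, 23] — satisfied.
#9 eta + alpha = 52; 52 mod 6 = 4 — satisfied.
#10 beta * eps = 7 * 27 = 189, not 192 — violated.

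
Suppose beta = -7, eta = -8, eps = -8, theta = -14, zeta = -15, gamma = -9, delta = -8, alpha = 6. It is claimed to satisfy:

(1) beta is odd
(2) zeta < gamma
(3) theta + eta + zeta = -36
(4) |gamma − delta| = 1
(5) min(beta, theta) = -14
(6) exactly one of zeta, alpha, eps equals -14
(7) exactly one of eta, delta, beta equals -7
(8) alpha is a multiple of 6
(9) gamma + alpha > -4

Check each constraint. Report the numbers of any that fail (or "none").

(1) beta = -7 is odd — holds.
(2) zeta = -15, gamma = -9; -15 < -9 — holds.
(3) theta + eta + zeta = -14 + (-8) + (-15) = -37, not -36 — fails.
(4) |-9 − (-8)| = 1 — holds.
(5) min(-7, -14) = -14 — holds.
(6) zeta=-15, alpha=6, eps=-8; 0 of them equal -14, not exactly one — fails.
(7) eta=-8, delta=-8, beta=-7; 1 of them equals -7 — holds.
(8) 6 / 6 = 1, so 6 divides 6 — holds.
(9) gamma + alpha = -9 + 6 = -3; -3 > -4 — holds.

No — constraints 3 and 6 are not satisfied.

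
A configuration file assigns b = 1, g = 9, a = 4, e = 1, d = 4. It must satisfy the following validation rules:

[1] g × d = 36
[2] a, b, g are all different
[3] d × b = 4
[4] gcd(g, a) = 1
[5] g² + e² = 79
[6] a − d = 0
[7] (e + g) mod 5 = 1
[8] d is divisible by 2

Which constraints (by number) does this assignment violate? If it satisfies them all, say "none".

[1] g × d = 9 × 4 = 36  true
[2] values 4, 1, 9 are pairwise distinct  true
[3] d × b = 4 × 1 = 4  true
[4] gcd(9, 4) = 1  true
[5] g² + e² = 9² + 1² = 81 + 1 = 82, not 79  false
[6] a − d = 4 − 4 = 0  true
[7] e + g = 10; 10 mod 5 = 0, not 1  false
[8] 4 / 2 = 2, so 2 divides 4  true

The assignment fails constraints 5, 7.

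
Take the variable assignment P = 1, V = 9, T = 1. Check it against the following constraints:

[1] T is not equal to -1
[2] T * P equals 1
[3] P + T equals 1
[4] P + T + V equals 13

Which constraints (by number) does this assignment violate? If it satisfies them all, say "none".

No — constraints 3 and 4 are not satisfied.

[1] T = 1, and 1 ≠ -1  yes
[2] T * P = 1 * 1 = 1  yes
[3] P + T = 1 + 1 = 2, not 1  no
[4] P + T + V = 1 + 1 + 9 = 11, not 13  no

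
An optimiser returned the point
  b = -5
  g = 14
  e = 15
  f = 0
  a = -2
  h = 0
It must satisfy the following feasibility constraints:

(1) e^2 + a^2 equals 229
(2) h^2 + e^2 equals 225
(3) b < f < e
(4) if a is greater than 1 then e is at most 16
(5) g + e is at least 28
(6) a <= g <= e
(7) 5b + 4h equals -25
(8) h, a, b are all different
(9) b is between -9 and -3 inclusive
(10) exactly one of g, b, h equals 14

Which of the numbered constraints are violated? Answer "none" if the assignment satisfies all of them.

(1) e^2 + a^2 = 15^2 + (-2)^2 = 225 + 4 = 229  true
(2) h^2 + e^2 = 0^2 + 15^2 = 0 + 225 = 225  true
(3) values -5 < 0 < 15  true
(4) a = -2, not > 1; antecedent false, conditional vacuously true  true
(5) g + e = 14 + 15 = 29; 29 ≥ 28  true
(6) values -2 <= 14 <= 15  true
(7) 5b + 4h = 5(-5) + 4(0) = -25  true
(8) values 0, -2, -5 are pairwise distinct  true
(9) b = -5 lies in [-9, -3]  true
(10) g=14, b=-5, h=0; 1 of them equals 14  true

Yes — all constraints hold.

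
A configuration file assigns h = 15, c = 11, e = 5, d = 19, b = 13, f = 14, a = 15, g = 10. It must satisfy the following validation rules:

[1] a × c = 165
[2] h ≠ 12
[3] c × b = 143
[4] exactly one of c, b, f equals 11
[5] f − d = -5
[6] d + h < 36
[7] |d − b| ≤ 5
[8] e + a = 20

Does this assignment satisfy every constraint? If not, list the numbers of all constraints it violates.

Violated: 7.

[1] a × c = 15 × 11 = 165  ✓
[2] h = 15, and 15 ≠ 12  ✓
[3] c × b = 11 × 13 = 143  ✓
[4] c=11, b=13, f=14; 1 of them equals 11  ✓
[5] f − d = 14 − 19 = -5  ✓
[6] d + h = 19 + 15 = 34; 34 < 36  ✓
[7] |19 − 13| = 6; 6 > 5, exceeds bound 5  ✗
[8] e + a = 5 + 15 = 20  ✓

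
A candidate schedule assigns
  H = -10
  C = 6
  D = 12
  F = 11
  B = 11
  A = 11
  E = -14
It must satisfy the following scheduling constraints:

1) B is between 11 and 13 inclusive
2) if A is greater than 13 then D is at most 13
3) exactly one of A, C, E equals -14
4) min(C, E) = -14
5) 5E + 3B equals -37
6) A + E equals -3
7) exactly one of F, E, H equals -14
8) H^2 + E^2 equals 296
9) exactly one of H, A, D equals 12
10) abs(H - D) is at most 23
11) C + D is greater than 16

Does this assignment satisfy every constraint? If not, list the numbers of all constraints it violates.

The assignment satisfies every constraint.

1) B = 11 lies in [11, 13]  OK
2) A = 11, not > 13; antecedent false, conditional vacuously true  OK
3) A=11, C=6, E=-14; 1 of them equals -14  OK
4) min(6, -14) = -14  OK
5) 5E + 3B = 5(-14) + 3(11) = -37  OK
6) A + E = 11 + (-14) = -3  OK
7) F=11, E=-14, H=-10; 1 of them equals -14  OK
8) H^2 + E^2 = (-10)^2 + (-14)^2 = 100 + 196 = 296  OK
9) H=-10, A=11, D=12; 1 of them equals 12  OK
10) abs(-10 - 12) = 22; 22 ≤ 23  OK
11) C + D = 6 + 12 = 18; 18 > 16  OK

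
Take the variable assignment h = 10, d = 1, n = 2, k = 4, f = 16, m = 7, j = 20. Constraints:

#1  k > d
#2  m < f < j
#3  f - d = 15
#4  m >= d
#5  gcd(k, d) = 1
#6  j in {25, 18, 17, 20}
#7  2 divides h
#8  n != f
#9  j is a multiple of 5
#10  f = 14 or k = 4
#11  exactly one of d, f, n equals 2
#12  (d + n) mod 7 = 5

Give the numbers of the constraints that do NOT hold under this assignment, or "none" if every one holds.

Violated: 12.

#1 k = 4, d = 1; 4 > 1  OK
#2 values 7 < 16 < 20  OK
#3 f - d = 16 - 1 = 15  OK
#4 m = 7, d = 1; 7 ≥ 1  OK
#5 gcd(4, 1) = 1  OK
#6 j = 20 is in {25, 18, 17, 20}  OK
#7 10 / 2 = 5, so 2 divides 10  OK
#8 n = 2, f = 16; distinct  OK
#9 20 / 5 = 4, so 5 divides 20  OK
#10 f = 16 ≠ 14, but k = 4 = 4 (second disjunct)  OK
#11 d=1, f=16, n=2; 1 of them equals 2  OK
#12 d + n = 3; 3 mod 7 = 3, not 5  FAIL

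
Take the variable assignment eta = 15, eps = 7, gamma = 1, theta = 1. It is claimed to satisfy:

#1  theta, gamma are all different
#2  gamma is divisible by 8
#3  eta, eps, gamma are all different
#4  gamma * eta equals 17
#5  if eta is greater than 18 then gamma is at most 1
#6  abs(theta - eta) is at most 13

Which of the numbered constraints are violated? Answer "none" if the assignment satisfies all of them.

#1 theta = gamma = 1, not all different — fails.
#2 1 = 8*0 + 1, so 8 does not divide 1 — fails.
#3 values 15, 7, 1 are pairwise distinct — holds.
#4 gamma * eta = 1 * 15 = 15, not 17 — fails.
#5 eta = 15, not > 18; antecedent false, conditional vacuously true — holds.
#6 abs(1 - 15) = 14; 14 > 13, exceeds bound 13 — fails.

Constraints 1, 2, 4, 6 do not hold.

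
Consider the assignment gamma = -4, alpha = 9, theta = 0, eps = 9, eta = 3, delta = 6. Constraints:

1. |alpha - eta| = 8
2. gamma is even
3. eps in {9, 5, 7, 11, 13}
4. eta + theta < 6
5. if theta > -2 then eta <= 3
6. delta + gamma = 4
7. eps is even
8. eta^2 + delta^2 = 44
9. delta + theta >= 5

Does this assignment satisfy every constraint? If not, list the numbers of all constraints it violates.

The assignment fails constraints 1, 6, 7, 8.

1. |9 - 3| = 6, not 8  no
2. gamma = -4 is even  yes
3. eps = 9 is in {9, 5, 7, 11, 13}  yes
4. eta + theta = 3 + 0 = 3; 3 < 6  yes
5. theta = 0 > -2, so we need eta ≤ 3; eta = 3 ≤ 3  yes
6. delta + gamma = 6 + (-4) = 2, not 4  no
7. eps = 9 is odd  no
8. eta^2 + delta^2 = 3^2 + 6^2 = 9 + 36 = 45, not 44  no
9. delta + theta = 6 + 0 = 6; 6 ≥ 5  yes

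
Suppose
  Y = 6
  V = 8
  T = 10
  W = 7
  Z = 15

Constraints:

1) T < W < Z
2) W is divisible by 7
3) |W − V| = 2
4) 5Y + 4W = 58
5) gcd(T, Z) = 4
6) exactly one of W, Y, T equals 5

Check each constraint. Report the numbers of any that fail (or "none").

The assignment fails constraints 1, 3, 5, 6.

1) values 10, 7, 15; T = 10 is not < W = 7 — violated.
2) 7 / 7 = 1, so 7 divides 7 — OK.
3) |7 − 8| = 1, not 2 — violated.
4) 5Y + 4W = 5(6) + 4(7) = 58 — OK.
5) gcd(10, 15) = 5, not 4 — violated.
6) W=7, Y=6, T=10; 0 of them equal 5, not exactly one — violated.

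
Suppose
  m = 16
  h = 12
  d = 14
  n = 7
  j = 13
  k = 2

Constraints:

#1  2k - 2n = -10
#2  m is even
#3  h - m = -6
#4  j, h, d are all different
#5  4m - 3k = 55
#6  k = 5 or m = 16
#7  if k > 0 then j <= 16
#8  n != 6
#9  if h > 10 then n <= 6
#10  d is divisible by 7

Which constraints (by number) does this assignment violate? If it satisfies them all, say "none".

#1 2k - 2n = 2(2) - 2(7) = -10  OK
#2 m = 16 is even  OK
#3 h - m = 12 - 16 = -4, not -6  FAIL
#4 values 13, 12, 14 are pairwise distinct  OK
#5 4m - 3k = 4(16) - 3(2) = 58, not 55  FAIL
#6 k = 2 ≠ 5, but m = 16 = 16 (second disjunct)  OK
#7 k = 2 > 0, so we need j ≤ 16; j = 13 ≤ 16  OK
#8 n = 7, and 7 ≠ 6  OK
#9 h = 12 > 10, so we need n ≤ 6; but n = 7 > 6  FAIL
#10 14 / 7 = 2, so 7 divides 14  OK

No — constraints 3, 5, and 9 are not satisfied.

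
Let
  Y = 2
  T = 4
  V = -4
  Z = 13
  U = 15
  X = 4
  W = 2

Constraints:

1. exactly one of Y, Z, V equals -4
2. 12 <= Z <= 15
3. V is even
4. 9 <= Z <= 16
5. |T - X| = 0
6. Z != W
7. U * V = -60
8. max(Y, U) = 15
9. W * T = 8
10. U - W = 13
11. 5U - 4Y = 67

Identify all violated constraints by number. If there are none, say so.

The assignment satisfies every constraint.

1. Y=2, Z=13, V=-4; 1 of them equals -4  ✓
2. Z = 13 lies in [12, 15]  ✓
3. V = -4 is even  ✓
4. Z = 13 lies in [9, 16]  ✓
5. |4 - 4| = 0  ✓
6. Z = 13, W = 2; distinct  ✓
7. U * V = 15 * (-4) = -60  ✓
8. max(2, 15) = 15  ✓
9. W * T = 2 * 4 = 8  ✓
10. U - W = 15 - 2 = 13  ✓
11. 5U - 4Y = 5(15) - 4(2) = 67  ✓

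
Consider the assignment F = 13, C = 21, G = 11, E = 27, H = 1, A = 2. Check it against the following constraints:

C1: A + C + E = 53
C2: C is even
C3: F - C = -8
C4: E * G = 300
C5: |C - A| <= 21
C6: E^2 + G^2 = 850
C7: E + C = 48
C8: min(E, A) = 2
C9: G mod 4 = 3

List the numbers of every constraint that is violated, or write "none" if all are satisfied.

C1: A + C + E = 2 + 21 + 27 = 50, not 53  ✘
C2: C = 21 is odd  ✘
C3: F - C = 13 - 21 = -8  ✔
C4: E * G = 27 * 11 = 297, not 300  ✘
C5: |21 - 2| = 19; 19 ≤ 21  ✔
C6: E^2 + G^2 = 27^2 + 11^2 = 729 + 121 = 850  ✔
C7: E + C = 27 + 21 = 48  ✔
C8: min(27, 2) = 2  ✔
C9: 11 mod 4 = 3  ✔

Constraints 1, 2, 4 are violated.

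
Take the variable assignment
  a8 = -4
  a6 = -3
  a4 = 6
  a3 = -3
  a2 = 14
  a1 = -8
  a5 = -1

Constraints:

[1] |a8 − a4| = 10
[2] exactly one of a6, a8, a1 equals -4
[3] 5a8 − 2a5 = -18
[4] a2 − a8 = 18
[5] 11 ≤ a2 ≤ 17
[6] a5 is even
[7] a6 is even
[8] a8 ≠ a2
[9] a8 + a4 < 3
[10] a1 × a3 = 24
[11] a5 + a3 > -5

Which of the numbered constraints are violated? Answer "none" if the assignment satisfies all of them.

Constraints 6, 7 are violated.

[1] |-4 − 6| = 10 — holds.
[2] a6=-3, a8=-4, a1=-8; 1 of them equals -4 — holds.
[3] 5a8 − 2a5 = 5(-4) − 2(-1) = -18 — holds.
[4] a2 − a8 = 14 − (-4) = 18 — holds.
[5] a2 = 14 lies in [11, 17] — holds.
[6] a5 = -1 is odd — does not hold.
[7] a6 = -3 is odd — does not hold.
[8] a8 = -4, a2 = 14; distinct — holds.
[9] a8 + a4 = -4 + 6 = 2; 2 < 3 — holds.
[10] a1 × a3 = -8 × (-3) = 24 — holds.
[11] a5 + a3 = -1 + (-3) = -4; -4 > -5 — holds.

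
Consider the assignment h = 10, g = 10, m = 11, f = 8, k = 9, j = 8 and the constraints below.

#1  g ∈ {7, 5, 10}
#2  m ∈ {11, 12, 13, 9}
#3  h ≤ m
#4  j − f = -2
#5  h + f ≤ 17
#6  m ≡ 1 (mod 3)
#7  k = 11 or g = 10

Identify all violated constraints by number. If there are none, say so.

#1 g = 10 is in {7, 5, 10} — holds.
#2 m = 11 is in {11, 12, 13, 9} — holds.
#3 h = 10, m = 11; 10 ≤ 11 — holds.
#4 j − f = 8 − 8 = 0, not -2 — does not hold.
#5 h + f = 10 + 8 = 18; 18 > 17, bound 17 not met — does not hold.
#6 11 mod 3 = 2, not 1 — does not hold.
#7 k = 9 ≠ 11, but g = 10 = 10 (second disjunct) — holds.

Violated: 4, 5, 6.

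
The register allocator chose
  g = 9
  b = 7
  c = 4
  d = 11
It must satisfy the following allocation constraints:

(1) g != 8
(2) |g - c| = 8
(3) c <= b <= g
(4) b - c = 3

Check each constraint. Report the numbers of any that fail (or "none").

The assignment fails constraint 2.

(1) g = 9, and 9 ≠ 8 — holds.
(2) |9 - 4| = 5, not 8 — does not hold.
(3) values 4 <= 7 <= 9 — holds.
(4) b - c = 7 - 4 = 3 — holds.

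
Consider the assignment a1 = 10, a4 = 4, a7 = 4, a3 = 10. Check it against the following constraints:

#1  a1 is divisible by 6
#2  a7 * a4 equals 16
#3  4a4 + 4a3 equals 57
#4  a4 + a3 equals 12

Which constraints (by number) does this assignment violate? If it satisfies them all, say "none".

No — constraints 1, 3, and 4 are not satisfied.

#1 10 = 6*1 + 4, so 6 does not divide 10 — fails.
#2 a7 * a4 = 4 * 4 = 16 — holds.
#3 4a4 + 4a3 = 4(4) + 4(10) = 56, not 57 — fails.
#4 a4 + a3 = 4 + 10 = 14, not 12 — fails.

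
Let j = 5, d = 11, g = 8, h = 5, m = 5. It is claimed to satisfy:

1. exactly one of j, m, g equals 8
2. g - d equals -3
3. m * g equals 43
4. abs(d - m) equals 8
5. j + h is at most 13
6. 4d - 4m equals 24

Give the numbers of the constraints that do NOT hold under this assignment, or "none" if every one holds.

1. j=5, m=5, g=8; 1 of them equals 8  ✓
2. g - d = 8 - 11 = -3  ✓
3. m * g = 5 * 8 = 40, not 43  ✗
4. abs(11 - 5) = 6, not 8  ✗
5. j + h = 5 + 5 = 10; 10 ≤ 13  ✓
6. 4d - 4m = 4(11) - 4(5) = 24  ✓

Violated: 3 and 4.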